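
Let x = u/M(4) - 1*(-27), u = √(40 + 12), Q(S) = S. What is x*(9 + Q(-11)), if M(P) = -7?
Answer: -54 + 4*√13/7 ≈ -51.940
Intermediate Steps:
u = 2*√13 (u = √52 = 2*√13 ≈ 7.2111)
x = 27 - 2*√13/7 (x = (2*√13)/(-7) - 1*(-27) = (2*√13)*(-⅐) + 27 = -2*√13/7 + 27 = 27 - 2*√13/7 ≈ 25.970)
x*(9 + Q(-11)) = (27 - 2*√13/7)*(9 - 11) = (27 - 2*√13/7)*(-2) = -54 + 4*√13/7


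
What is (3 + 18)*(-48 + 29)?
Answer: -399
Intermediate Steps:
(3 + 18)*(-48 + 29) = 21*(-19) = -399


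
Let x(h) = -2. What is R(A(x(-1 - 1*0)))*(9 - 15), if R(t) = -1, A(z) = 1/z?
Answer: 6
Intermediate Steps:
R(A(x(-1 - 1*0)))*(9 - 15) = -(9 - 15) = -1*(-6) = 6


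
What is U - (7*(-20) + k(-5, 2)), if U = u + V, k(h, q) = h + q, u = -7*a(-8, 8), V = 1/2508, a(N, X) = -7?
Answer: 481537/2508 ≈ 192.00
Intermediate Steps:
V = 1/2508 ≈ 0.00039872
u = 49 (u = -7*(-7) = 49)
U = 122893/2508 (U = 49 + 1/2508 = 122893/2508 ≈ 49.000)
U - (7*(-20) + k(-5, 2)) = 122893/2508 - (7*(-20) + (-5 + 2)) = 122893/2508 - (-140 - 3) = 122893/2508 - 1*(-143) = 122893/2508 + 143 = 481537/2508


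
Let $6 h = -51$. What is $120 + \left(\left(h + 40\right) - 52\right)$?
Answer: $\frac{199}{2} \approx 99.5$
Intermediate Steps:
$h = - \frac{17}{2}$ ($h = \frac{1}{6} \left(-51\right) = - \frac{17}{2} \approx -8.5$)
$120 + \left(\left(h + 40\right) - 52\right) = 120 + \left(\left(- \frac{17}{2} + 40\right) - 52\right) = 120 + \left(\frac{63}{2} - 52\right) = 120 - \frac{41}{2} = \frac{199}{2}$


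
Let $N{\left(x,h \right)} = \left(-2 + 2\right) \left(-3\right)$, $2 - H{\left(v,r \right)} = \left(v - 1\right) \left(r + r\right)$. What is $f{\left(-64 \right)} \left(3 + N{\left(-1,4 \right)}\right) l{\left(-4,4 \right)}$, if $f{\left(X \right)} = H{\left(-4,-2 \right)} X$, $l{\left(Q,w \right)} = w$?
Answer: $13824$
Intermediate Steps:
$H{\left(v,r \right)} = 2 - 2 r \left(-1 + v\right)$ ($H{\left(v,r \right)} = 2 - \left(v - 1\right) \left(r + r\right) = 2 - \left(-1 + v\right) 2 r = 2 - 2 r \left(-1 + v\right)$)
$f{\left(X \right)} = - 18 X$ ($f{\left(X \right)} = \left(2 + 2 \left(-2\right) - \left(-4\right) \left(-4\right)\right) X = \left(2 - 4 - 16\right) X = - 18 X$)
$N{\left(x,h \right)} = 0$ ($N{\left(x,h \right)} = 0 \left(-3\right) = 0$)
$f{\left(-64 \right)} \left(3 + N{\left(-1,4 \right)}\right) l{\left(-4,4 \right)} = \left(-18\right) \left(-64\right) \left(3 + 0\right) 4 = 1152 \cdot 3 \cdot 4 = 1152 \cdot 12 = 13824$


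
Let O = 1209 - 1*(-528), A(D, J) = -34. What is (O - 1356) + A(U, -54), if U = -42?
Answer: 347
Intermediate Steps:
O = 1737 (O = 1209 + 528 = 1737)
(O - 1356) + A(U, -54) = (1737 - 1356) - 34 = 381 - 34 = 347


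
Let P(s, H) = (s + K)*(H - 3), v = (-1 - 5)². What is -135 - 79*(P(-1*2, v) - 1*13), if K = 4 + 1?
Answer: -6929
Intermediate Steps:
K = 5
v = 36 (v = (-6)² = 36)
P(s, H) = (-3 + H)*(5 + s) (P(s, H) = (s + 5)*(H - 3) = (5 + s)*(-3 + H) = (-3 + H)*(5 + s))
-135 - 79*(P(-1*2, v) - 1*13) = -135 - 79*((-15 - (-3)*2 + 5*36 + 36*(-1*2)) - 1*13) = -135 - 79*((-15 - 3*(-2) + 180 + 36*(-2)) - 13) = -135 - 79*((-15 + 6 + 180 - 72) - 13) = -135 - 79*(99 - 13) = -135 - 79*86 = -135 - 6794 = -6929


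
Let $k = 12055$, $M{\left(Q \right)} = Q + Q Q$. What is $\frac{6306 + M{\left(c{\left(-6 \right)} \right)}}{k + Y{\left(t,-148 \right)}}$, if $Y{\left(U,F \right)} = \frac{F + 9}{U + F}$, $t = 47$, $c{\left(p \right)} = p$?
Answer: $\frac{106656}{202949} \approx 0.52553$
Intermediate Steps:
$M{\left(Q \right)} = Q + Q^{2}$
$Y{\left(U,F \right)} = \frac{9 + F}{F + U}$
$\frac{6306 + M{\left(c{\left(-6 \right)} \right)}}{k + Y{\left(t,-148 \right)}} = \frac{6306 - 6 \left(1 - 6\right)}{12055 + \frac{9 - 148}{-148 + 47}} = \frac{6306 - -30}{12055 + \frac{1}{-101} \left(-139\right)} = \frac{6306 + 30}{12055 - - \frac{139}{101}} = \frac{6336}{12055 + \frac{139}{101}} = \frac{6336}{\frac{1217694}{101}} = 6336 \cdot \frac{101}{1217694} = \frac{106656}{202949}$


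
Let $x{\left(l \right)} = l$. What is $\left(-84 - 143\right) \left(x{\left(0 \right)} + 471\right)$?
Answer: $-106917$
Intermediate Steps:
$\left(-84 - 143\right) \left(x{\left(0 \right)} + 471\right) = \left(-84 - 143\right) \left(0 + 471\right) = \left(-84 - 143\right) 471 = \left(-227\right) 471 = -106917$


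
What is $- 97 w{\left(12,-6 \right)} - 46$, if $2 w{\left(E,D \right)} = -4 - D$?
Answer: $-143$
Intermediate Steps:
$w{\left(E,D \right)} = -2 - \frac{D}{2}$ ($w{\left(E,D \right)} = \frac{-4 - D}{2} = -2 - \frac{D}{2}$)
$- 97 w{\left(12,-6 \right)} - 46 = - 97 \left(-2 - -3\right) - 46 = - 97 \left(-2 + 3\right) - 46 = \left(-97\right) 1 - 46 = -97 - 46 = -143$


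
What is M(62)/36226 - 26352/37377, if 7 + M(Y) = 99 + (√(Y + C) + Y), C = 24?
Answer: -52715083/75223289 + √86/36226 ≈ -0.70053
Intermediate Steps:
M(Y) = 92 + Y + √(24 + Y) (M(Y) = -7 + (99 + (√(Y + 24) + Y)) = -7 + (99 + (√(24 + Y) + Y)) = -7 + (99 + (Y + √(24 + Y))) = -7 + (99 + Y + √(24 + Y)) = 92 + Y + √(24 + Y))
M(62)/36226 - 26352/37377 = (92 + 62 + √(24 + 62))/36226 - 26352/37377 = (92 + 62 + √86)*(1/36226) - 26352*1/37377 = (154 + √86)*(1/36226) - 2928/4153 = (77/18113 + √86/36226) - 2928/4153 = -52715083/75223289 + √86/36226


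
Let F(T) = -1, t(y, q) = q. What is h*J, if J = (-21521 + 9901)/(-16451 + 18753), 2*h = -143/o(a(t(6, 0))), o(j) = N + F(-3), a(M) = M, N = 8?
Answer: 59345/1151 ≈ 51.560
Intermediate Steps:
o(j) = 7 (o(j) = 8 - 1 = 7)
h = -143/14 (h = (-143/7)/2 = (-143*⅐)/2 = (½)*(-143/7) = -143/14 ≈ -10.214)
J = -5810/1151 (J = -11620/2302 = -11620*1/2302 = -5810/1151 ≈ -5.0478)
h*J = -143/14*(-5810/1151) = 59345/1151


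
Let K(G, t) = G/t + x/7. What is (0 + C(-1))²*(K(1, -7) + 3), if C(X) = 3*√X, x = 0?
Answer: -180/7 ≈ -25.714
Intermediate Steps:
K(G, t) = G/t (K(G, t) = G/t + 0/7 = G/t + 0*(⅐) = G/t + 0 = G/t)
(0 + C(-1))²*(K(1, -7) + 3) = (0 + 3*√(-1))²*(1/(-7) + 3) = (0 + 3*I)²*(1*(-⅐) + 3) = (3*I)²*(-⅐ + 3) = -9*20/7 = -180/7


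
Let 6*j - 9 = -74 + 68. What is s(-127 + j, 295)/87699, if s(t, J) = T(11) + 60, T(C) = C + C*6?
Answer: 137/87699 ≈ 0.0015622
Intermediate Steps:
j = ½ (j = 3/2 + (-74 + 68)/6 = 3/2 + (⅙)*(-6) = 3/2 - 1 = ½ ≈ 0.50000)
T(C) = 7*C (T(C) = C + 6*C = 7*C)
s(t, J) = 137 (s(t, J) = 7*11 + 60 = 77 + 60 = 137)
s(-127 + j, 295)/87699 = 137/87699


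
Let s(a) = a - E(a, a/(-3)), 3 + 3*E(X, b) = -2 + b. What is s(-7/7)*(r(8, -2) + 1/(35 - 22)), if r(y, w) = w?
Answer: -125/117 ≈ -1.0684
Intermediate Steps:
E(X, b) = -5/3 + b/3 (E(X, b) = -1 + (-2 + b)/3 = -1 + (-⅔ + b/3) = -5/3 + b/3)
s(a) = 5/3 + 10*a/9 (s(a) = a - (-5/3 + (a/(-3))/3) = a - (-5/3 + (a*(-⅓))/3) = a - (-5/3 + (-a/3)/3) = a - (-5/3 - a/9) = a + (5/3 + a/9) = 5/3 + 10*a/9)
s(-7/7)*(r(8, -2) + 1/(35 - 22)) = (5/3 + 10*(-7/7)/9)*(-2 + 1/(35 - 22)) = (5/3 + 10*(-7*⅐)/9)*(-2 + 1/13) = (5/3 + (10/9)*(-1))*(-2 + 1/13) = (5/3 - 10/9)*(-25/13) = (5/9)*(-25/13) = -125/117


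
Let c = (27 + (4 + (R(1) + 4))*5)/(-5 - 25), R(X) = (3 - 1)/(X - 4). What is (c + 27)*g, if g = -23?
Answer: -51497/90 ≈ -572.19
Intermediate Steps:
R(X) = 2/(-4 + X)
c = -191/90 (c = (27 + (4 + (2/(-4 + 1) + 4))*5)/(-5 - 25) = (27 + (4 + (2/(-3) + 4))*5)/(-30) = (27 + (4 + (2*(-⅓) + 4))*5)*(-1/30) = (27 + (4 + (-⅔ + 4))*5)*(-1/30) = (27 + (4 + 10/3)*5)*(-1/30) = (27 + (22/3)*5)*(-1/30) = (27 + 110/3)*(-1/30) = (191/3)*(-1/30) = -191/90 ≈ -2.1222)
(c + 27)*g = (-191/90 + 27)*(-23) = (2239/90)*(-23) = -51497/90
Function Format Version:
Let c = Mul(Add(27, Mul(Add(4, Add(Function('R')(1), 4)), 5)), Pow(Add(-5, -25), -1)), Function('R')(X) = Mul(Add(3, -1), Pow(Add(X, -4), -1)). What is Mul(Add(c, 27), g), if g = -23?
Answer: Rational(-51497, 90) ≈ -572.19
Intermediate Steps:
Function('R')(X) = Mul(2, Pow(Add(-4, X), -1))
c = Rational(-191, 90) (c = Mul(Add(27, Mul(Add(4, Add(Mul(2, Pow(Add(-4, 1), -1)), 4)), 5)), Pow(Add(-5, -25), -1)) = Mul(Add(27, Mul(Add(4, Add(Mul(2, Pow(-3, -1)), 4)), 5)), Pow(-30, -1)) = Mul(Add(27, Mul(Add(4, Add(Mul(2, Rational(-1, 3)), 4)), 5)), Rational(-1, 30)) = Mul(Add(27, Mul(Add(4, Add(Rational(-2, 3), 4)), 5)), Rational(-1, 30)) = Mul(Add(27, Mul(Add(4, Rational(10, 3)), 5)), Rational(-1, 30)) = Mul(Add(27, Mul(Rational(22, 3), 5)), Rational(-1, 30)) = Mul(Add(27, Rational(110, 3)), Rational(-1, 30)) = Mul(Rational(191, 3), Rational(-1, 30)) = Rational(-191, 90) ≈ -2.1222)
Mul(Add(c, 27), g) = Mul(Add(Rational(-191, 90), 27), -23) = Mul(Rational(2239, 90), -23) = Rational(-51497, 90)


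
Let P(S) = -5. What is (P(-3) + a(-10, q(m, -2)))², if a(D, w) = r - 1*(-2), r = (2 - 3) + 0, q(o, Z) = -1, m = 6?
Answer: 16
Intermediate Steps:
r = -1 (r = -1 + 0 = -1)
a(D, w) = 1 (a(D, w) = -1 - 1*(-2) = -1 + 2 = 1)
(P(-3) + a(-10, q(m, -2)))² = (-5 + 1)² = (-4)² = 16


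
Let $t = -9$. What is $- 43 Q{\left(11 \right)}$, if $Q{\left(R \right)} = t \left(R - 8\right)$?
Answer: $1161$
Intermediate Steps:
$Q{\left(R \right)} = 72 - 9 R$ ($Q{\left(R \right)} = - 9 \left(R - 8\right) = - 9 \left(-8 + R\right) = 72 - 9 R$)
$- 43 Q{\left(11 \right)} = - 43 \left(72 - 99\right) = \left(-43\right) \left(-27\right) = 1161$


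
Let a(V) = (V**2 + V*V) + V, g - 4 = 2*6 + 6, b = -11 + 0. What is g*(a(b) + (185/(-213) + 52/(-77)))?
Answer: 7526620/1491 ≈ 5048.0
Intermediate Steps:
b = -11
g = 22 (g = 4 + (2*6 + 6) = 4 + (12 + 6) = 4 + 18 = 22)
a(V) = V + 2*V**2 (a(V) = (V**2 + V**2) + V = 2*V**2 + V = V + 2*V**2)
g*(a(b) + (185/(-213) + 52/(-77))) = 22*(-11*(1 + 2*(-11)) + (185/(-213) + 52/(-77))) = 22*(-11*(1 - 22) + (185*(-1/213) + 52*(-1/77))) = 22*(-11*(-21) + (-185/213 - 52/77)) = 22*(231 - 25321/16401) = 22*(3763310/16401) = 7526620/1491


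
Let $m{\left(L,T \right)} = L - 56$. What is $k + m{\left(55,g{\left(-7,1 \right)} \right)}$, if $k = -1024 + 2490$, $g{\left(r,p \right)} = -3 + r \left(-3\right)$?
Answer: $1465$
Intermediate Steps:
$g{\left(r,p \right)} = -3 - 3 r$
$m{\left(L,T \right)} = -56 + L$
$k = 1466$
$k + m{\left(55,g{\left(-7,1 \right)} \right)} = 1466 + \left(-56 + 55\right) = 1466 - 1 = 1465$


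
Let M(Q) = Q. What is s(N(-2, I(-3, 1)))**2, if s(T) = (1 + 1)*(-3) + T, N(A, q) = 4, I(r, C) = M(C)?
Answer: 4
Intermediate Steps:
I(r, C) = C
s(T) = -6 + T (s(T) = 2*(-3) + T = -6 + T)
s(N(-2, I(-3, 1)))**2 = (-6 + 4)**2 = (-2)**2 = 4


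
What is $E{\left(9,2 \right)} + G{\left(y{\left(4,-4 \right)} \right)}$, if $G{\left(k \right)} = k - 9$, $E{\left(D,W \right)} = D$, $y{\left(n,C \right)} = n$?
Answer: $4$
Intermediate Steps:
$G{\left(k \right)} = -9 + k$
$E{\left(9,2 \right)} + G{\left(y{\left(4,-4 \right)} \right)} = 9 + \left(-9 + 4\right) = 9 - 5 = 4$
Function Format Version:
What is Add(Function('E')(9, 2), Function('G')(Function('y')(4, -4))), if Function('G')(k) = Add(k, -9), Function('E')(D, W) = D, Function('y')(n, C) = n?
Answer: 4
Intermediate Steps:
Function('G')(k) = Add(-9, k)
Add(Function('E')(9, 2), Function('G')(Function('y')(4, -4))) = Add(9, Add(-9, 4)) = Add(9, -5) = 4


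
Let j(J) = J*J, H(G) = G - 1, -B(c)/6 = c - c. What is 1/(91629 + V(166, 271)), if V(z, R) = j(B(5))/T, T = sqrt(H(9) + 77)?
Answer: 1/91629 ≈ 1.0914e-5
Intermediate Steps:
B(c) = 0 (B(c) = -6*(c - c) = -6*0 = 0)
H(G) = -1 + G
j(J) = J**2
T = sqrt(85) (T = sqrt((-1 + 9) + 77) = sqrt(8 + 77) = sqrt(85) ≈ 9.2195)
V(z, R) = 0 (V(z, R) = 0**2/(sqrt(85)) = 0*(sqrt(85)/85) = 0)
1/(91629 + V(166, 271)) = 1/(91629 + 0) = 1/91629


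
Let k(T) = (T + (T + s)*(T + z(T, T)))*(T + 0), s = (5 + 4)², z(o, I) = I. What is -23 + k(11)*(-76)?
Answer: -1701283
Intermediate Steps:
s = 81 (s = 9² = 81)
k(T) = T*(T + 2*T*(81 + T)) (k(T) = (T + (T + 81)*(T + T))*(T + 0) = (T + (81 + T)*(2*T))*T = (T + 2*T*(81 + T))*T = T*(T + 2*T*(81 + T)))
-23 + k(11)*(-76) = -23 + (11²*(163 + 2*11))*(-76) = -23 + (121*(163 + 22))*(-76) = -23 + (121*185)*(-76) = -23 + 22385*(-76) = -23 - 1701260 = -1701283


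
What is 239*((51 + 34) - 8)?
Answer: 18403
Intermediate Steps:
239*((51 + 34) - 8) = 239*(85 - 8) = 239*77 = 18403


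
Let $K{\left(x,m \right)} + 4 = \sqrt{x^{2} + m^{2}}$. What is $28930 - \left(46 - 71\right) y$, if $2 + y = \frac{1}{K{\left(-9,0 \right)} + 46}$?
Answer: $\frac{1472905}{51} \approx 28881.0$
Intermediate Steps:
$K{\left(x,m \right)} = -4 + \sqrt{m^{2} + x^{2}}$ ($K{\left(x,m \right)} = -4 + \sqrt{x^{2} + m^{2}} = -4 + \sqrt{m^{2} + x^{2}}$)
$y = - \frac{101}{51}$ ($y = -2 + \frac{1}{\left(-4 + \sqrt{0^{2} + \left(-9\right)^{2}}\right) + 46} = -2 + \frac{1}{\left(-4 + \sqrt{0 + 81}\right) + 46} = -2 + \frac{1}{\left(-4 + \sqrt{81}\right) + 46} = -2 + \frac{1}{\left(-4 + 9\right) + 46} = -2 + \frac{1}{5 + 46} = -2 + \frac{1}{51} = - \frac{101}{51} \approx -1.9804$)
$28930 - \left(46 - 71\right) y = 28930 - \left(46 - 71\right) \left(- \frac{101}{51}\right) = 28930 - \left(-25\right) \left(- \frac{101}{51}\right) = 28930 - \frac{2525}{51} = \frac{1472905}{51}$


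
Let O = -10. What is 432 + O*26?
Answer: 172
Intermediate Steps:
432 + O*26 = 432 - 10*26 = 432 - 260 = 172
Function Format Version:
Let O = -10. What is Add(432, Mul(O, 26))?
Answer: 172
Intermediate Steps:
Add(432, Mul(O, 26)) = Add(432, Mul(-10, 26)) = Add(432, -260) = 172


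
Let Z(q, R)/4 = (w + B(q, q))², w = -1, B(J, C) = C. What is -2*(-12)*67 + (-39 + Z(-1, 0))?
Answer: 1585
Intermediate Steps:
Z(q, R) = 4*(-1 + q)²
-2*(-12)*67 + (-39 + Z(-1, 0)) = -2*(-12)*67 + (-39 + 4*(-1 - 1)²) = 24*67 + (-39 + 4*(-2)²) = 1608 + (-39 + 4*4) = 1608 + (-39 + 16) = 1608 - 23 = 1585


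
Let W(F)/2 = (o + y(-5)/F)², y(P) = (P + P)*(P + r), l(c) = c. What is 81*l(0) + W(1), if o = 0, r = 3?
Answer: 800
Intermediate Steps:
y(P) = 2*P*(3 + P) (y(P) = (P + P)*(P + 3) = (2*P)*(3 + P) = 2*P*(3 + P))
W(F) = 800/F² (W(F) = 2*(0 + (2*(-5)*(3 - 5))/F)² = 2*(0 + (2*(-5)*(-2))/F)² = 2*(0 + 20/F)² = 2*(20/F)² = 2*(400/F²) = 800/F²)
81*l(0) + W(1) = 81*0 + 800/1² = 0 + 800*1 = 0 + 800 = 800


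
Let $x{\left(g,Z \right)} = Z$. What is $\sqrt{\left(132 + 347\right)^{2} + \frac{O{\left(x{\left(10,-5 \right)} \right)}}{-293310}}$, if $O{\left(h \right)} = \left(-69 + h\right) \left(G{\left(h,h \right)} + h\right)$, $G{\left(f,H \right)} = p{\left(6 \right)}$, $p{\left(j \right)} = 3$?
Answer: $\frac{\sqrt{548305074081395}}{48885} \approx 479.0$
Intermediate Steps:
$G{\left(f,H \right)} = 3$
$O{\left(h \right)} = \left(-69 + h\right) \left(3 + h\right)$
$\sqrt{\left(132 + 347\right)^{2} + \frac{O{\left(x{\left(10,-5 \right)} \right)}}{-293310}} = \sqrt{\left(132 + 347\right)^{2} + \frac{-207 + \left(-5\right)^{2} - -330}{-293310}} = \sqrt{479^{2} + \left(-207 + 25 + 330\right) \left(- \frac{1}{293310}\right)} = \sqrt{229441 + 148 \left(- \frac{1}{293310}\right)} = \sqrt{229441 - \frac{74}{146655}} = \sqrt{\frac{33648669781}{146655}} = \frac{\sqrt{548305074081395}}{48885}$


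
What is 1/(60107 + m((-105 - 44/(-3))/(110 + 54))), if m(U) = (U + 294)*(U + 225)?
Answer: 242064/30493148581 ≈ 7.9383e-6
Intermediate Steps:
m(U) = (225 + U)*(294 + U) (m(U) = (294 + U)*(225 + U) = (225 + U)*(294 + U))
1/(60107 + m((-105 - 44/(-3))/(110 + 54))) = 1/(60107 + (66150 + ((-105 - 44/(-3))/(110 + 54))² + 519*((-105 - 44/(-3))/(110 + 54)))) = 1/(60107 + (66150 + ((-105 - 44*(-⅓))/164)² + 519*((-105 - 44*(-⅓))/164))) = 1/(60107 + (66150 + ((-105 + 44/3)*(1/164))² + 519*((-105 + 44/3)*(1/164)))) = 1/(60107 + (66150 + (-271/3*1/164)² + 519*(-271/3*1/164))) = 1/(60107 + (66150 + (-271/492)² + 519*(-271/492))) = 1/(60107 + (66150 + 73441/242064 - 46883/164)) = 1/(60107 + 15943407733/242064) = 1/(30493148581/242064) = 242064/30493148581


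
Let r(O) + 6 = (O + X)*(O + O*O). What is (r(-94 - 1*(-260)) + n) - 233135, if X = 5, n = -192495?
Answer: 4314826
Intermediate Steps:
r(O) = -6 + (5 + O)*(O + O**2) (r(O) = -6 + (O + 5)*(O + O*O) = -6 + (5 + O)*(O + O**2))
(r(-94 - 1*(-260)) + n) - 233135 = ((-6 + (-94 - 1*(-260))**3 + 5*(-94 - 1*(-260)) + 6*(-94 - 1*(-260))**2) - 192495) - 233135 = ((-6 + (-94 + 260)**3 + 5*(-94 + 260) + 6*(-94 + 260)**2) - 192495) - 233135 = ((-6 + 166**3 + 5*166 + 6*166**2) - 192495) - 233135 = ((-6 + 4574296 + 830 + 6*27556) - 192495) - 233135 = ((-6 + 4574296 + 830 + 165336) - 192495) - 233135 = (4740456 - 192495) - 233135 = 4547961 - 233135 = 4314826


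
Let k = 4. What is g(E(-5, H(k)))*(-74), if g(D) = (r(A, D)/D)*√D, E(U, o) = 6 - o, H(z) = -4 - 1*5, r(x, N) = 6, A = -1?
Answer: -148*√15/5 ≈ -114.64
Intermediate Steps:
H(z) = -9 (H(z) = -4 - 5 = -9)
g(D) = 6/√D (g(D) = (6/D)*√D = 6/√D)
g(E(-5, H(k)))*(-74) = (6/√(6 - 1*(-9)))*(-74) = (6/√(6 + 9))*(-74) = (6/√15)*(-74) = (6*(√15/15))*(-74) = (2*√15/5)*(-74) = -148*√15/5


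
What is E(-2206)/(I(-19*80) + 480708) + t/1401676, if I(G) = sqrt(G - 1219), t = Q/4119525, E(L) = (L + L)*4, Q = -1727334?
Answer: (-95963*sqrt(2739) + 5661366996192204*I)/(320791073550*(sqrt(2739) - 480708*I)) ≈ -0.036713 + 3.997e-6*I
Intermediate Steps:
E(L) = 8*L (E(L) = (2*L)*4 = 8*L)
t = -191926/457725 (t = -1727334/4119525 = -1727334*1/4119525 = -191926/457725 ≈ -0.41930)
I(G) = sqrt(-1219 + G)
E(-2206)/(I(-19*80) + 480708) + t/1401676 = (8*(-2206))/(sqrt(-1219 - 19*80) + 480708) - 191926/457725/1401676 = -17648/(sqrt(-1219 - 1520) + 480708) - 191926/457725*1/1401676 = -17648/(sqrt(-2739) + 480708) - 95963/320791073550 = -17648/(I*sqrt(2739) + 480708) - 95963/320791073550 = -17648/(480708 + I*sqrt(2739)) - 95963/320791073550 = -95963/320791073550 - 17648/(480708 + I*sqrt(2739))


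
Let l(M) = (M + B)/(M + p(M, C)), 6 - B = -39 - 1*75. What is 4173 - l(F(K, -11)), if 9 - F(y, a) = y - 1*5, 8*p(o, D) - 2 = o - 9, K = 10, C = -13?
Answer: 120025/29 ≈ 4138.8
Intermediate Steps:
B = 120 (B = 6 - (-39 - 1*75) = 6 - (-39 - 75) = 6 - 1*(-114) = 6 + 114 = 120)
p(o, D) = -7/8 + o/8 (p(o, D) = 1/4 + (o - 9)/8 = 1/4 + (-9 + o)/8 = 1/4 + (-9/8 + o/8) = -7/8 + o/8)
F(y, a) = 14 - y (F(y, a) = 9 - (y - 1*5) = 9 - (y - 5) = 9 - (-5 + y) = 9 + (5 - y) = 14 - y)
l(M) = (120 + M)/(-7/8 + 9*M/8) (l(M) = (M + 120)/(M + (-7/8 + M/8)) = (120 + M)/(-7/8 + 9*M/8))
4173 - l(F(K, -11)) = 4173 - 8*(120 + (14 - 1*10))/(-7 + 9*(14 - 1*10)) = 4173 - 8*(120 + (14 - 10))/(-7 + 9*(14 - 10)) = 4173 - 8*(120 + 4)/(-7 + 9*4) = 4173 - 8*124/(-7 + 36) = 4173 - 8*124/29 = 4173 - 1*992/29 = 4173 - 992/29 = 120025/29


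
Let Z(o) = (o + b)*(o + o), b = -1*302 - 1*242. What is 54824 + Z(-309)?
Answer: 581978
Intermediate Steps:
b = -544 (b = -302 - 242 = -544)
Z(o) = 2*o*(-544 + o) (Z(o) = (o - 544)*(o + o) = (-544 + o)*(2*o) = 2*o*(-544 + o))
54824 + Z(-309) = 54824 + 2*(-309)*(-544 - 309) = 54824 + 2*(-309)*(-853) = 54824 + 527154 = 581978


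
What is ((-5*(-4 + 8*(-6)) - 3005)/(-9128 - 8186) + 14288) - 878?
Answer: 232183485/17314 ≈ 13410.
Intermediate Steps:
((-5*(-4 + 8*(-6)) - 3005)/(-9128 - 8186) + 14288) - 878 = ((-5*(-4 - 48) - 3005)/(-17314) + 14288) - 878 = ((-5*(-52) - 3005)*(-1/17314) + 14288) - 878 = ((260 - 3005)*(-1/17314) + 14288) - 878 = (-2745*(-1/17314) + 14288) - 878 = (2745/17314 + 14288) - 878 = 247385177/17314 - 878 = 232183485/17314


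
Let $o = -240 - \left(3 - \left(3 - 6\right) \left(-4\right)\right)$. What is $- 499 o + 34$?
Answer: $115303$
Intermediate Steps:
$o = -231$ ($o = -240 - \left(3 - \left(3 - 6\right) \left(-4\right)\right) = -240 - -9 = -240 + \left(-3 + 12\right) = -240 + 9 = -231$)
$- 499 o + 34 = \left(-499\right) \left(-231\right) + 34 = 115269 + 34 = 115303$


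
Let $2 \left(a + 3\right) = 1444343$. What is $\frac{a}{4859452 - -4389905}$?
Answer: $\frac{1444337}{18498714} \approx 0.078078$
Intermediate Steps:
$a = \frac{1444337}{2}$ ($a = -3 + \frac{1}{2} \cdot 1444343 = -3 + \frac{1444343}{2} = \frac{1444337}{2} \approx 7.2217 \cdot 10^{5}$)
$\frac{a}{4859452 - -4389905} = \frac{1444337}{2 \left(4859452 - -4389905\right)} = \frac{1444337}{2 \left(4859452 + 4389905\right)} = \frac{1444337}{2 \cdot 9249357} = \frac{1444337}{2} \cdot \frac{1}{9249357} = \frac{1444337}{18498714}$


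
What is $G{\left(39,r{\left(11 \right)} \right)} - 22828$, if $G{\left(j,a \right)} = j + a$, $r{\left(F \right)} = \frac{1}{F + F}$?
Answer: $- \frac{501357}{22} \approx -22789.0$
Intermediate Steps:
$r{\left(F \right)} = \frac{1}{2 F}$
$G{\left(j,a \right)} = a + j$
$G{\left(39,r{\left(11 \right)} \right)} - 22828 = \left(\frac{1}{2 \cdot 11} + 39\right) - 22828 = \left(\frac{1}{2} \cdot \frac{1}{11} + 39\right) - 22828 = \left(\frac{1}{22} + 39\right) - 22828 = \frac{859}{22} - 22828 = - \frac{501357}{22}$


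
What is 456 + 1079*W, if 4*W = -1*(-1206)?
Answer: 651549/2 ≈ 3.2577e+5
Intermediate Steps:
W = 603/2 (W = (-1*(-1206))/4 = (1/4)*1206 = 603/2 ≈ 301.50)
456 + 1079*W = 456 + 1079*(603/2) = 456 + 650637/2 = 651549/2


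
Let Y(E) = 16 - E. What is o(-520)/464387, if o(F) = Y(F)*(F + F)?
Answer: -557440/464387 ≈ -1.2004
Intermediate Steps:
o(F) = 2*F*(16 - F) (o(F) = (16 - F)*(F + F) = (16 - F)*(2*F) = 2*F*(16 - F))
o(-520)/464387 = (2*(-520)*(16 - 1*(-520)))/464387 = (2*(-520)*(16 + 520))*(1/464387) = (2*(-520)*536)*(1/464387) = -557440*1/464387 = -557440/464387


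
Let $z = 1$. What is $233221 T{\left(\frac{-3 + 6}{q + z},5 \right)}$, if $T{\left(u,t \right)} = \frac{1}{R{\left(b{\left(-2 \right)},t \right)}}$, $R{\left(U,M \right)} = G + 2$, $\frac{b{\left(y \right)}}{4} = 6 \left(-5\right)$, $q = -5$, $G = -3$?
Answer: $-233221$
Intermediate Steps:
$b{\left(y \right)} = -120$ ($b{\left(y \right)} = 4 \cdot 6 \left(-5\right) = 4 \left(-30\right) = -120$)
$R{\left(U,M \right)} = -1$ ($R{\left(U,M \right)} = -3 + 2 = -1$)
$T{\left(u,t \right)} = -1$ ($T{\left(u,t \right)} = \frac{1}{-1} = -1$)
$233221 T{\left(\frac{-3 + 6}{q + z},5 \right)} = 233221 \left(-1\right) = -233221$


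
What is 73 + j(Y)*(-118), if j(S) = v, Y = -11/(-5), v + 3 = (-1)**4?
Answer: 309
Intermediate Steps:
v = -2 (v = -3 + (-1)**4 = -3 + 1 = -2)
Y = 11/5 (Y = -11*(-1/5) = 11/5 ≈ 2.2000)
j(S) = -2
73 + j(Y)*(-118) = 73 - 2*(-118) = 73 + 236 = 309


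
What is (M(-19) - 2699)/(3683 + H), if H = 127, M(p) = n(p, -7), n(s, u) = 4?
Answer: -539/762 ≈ -0.70735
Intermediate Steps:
M(p) = 4
(M(-19) - 2699)/(3683 + H) = (4 - 2699)/(3683 + 127) = -2695/3810 = -2695*1/3810 = -539/762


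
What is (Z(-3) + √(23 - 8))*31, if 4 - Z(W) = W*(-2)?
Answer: -62 + 31*√15 ≈ 58.063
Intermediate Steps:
Z(W) = 4 + 2*W (Z(W) = 4 - W*(-2) = 4 - (-2)*W = 4 + 2*W)
(Z(-3) + √(23 - 8))*31 = ((4 + 2*(-3)) + √(23 - 8))*31 = ((4 - 6) + √15)*31 = (-2 + √15)*31 = -62 + 31*√15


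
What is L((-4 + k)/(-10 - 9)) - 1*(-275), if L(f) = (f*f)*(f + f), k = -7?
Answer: 1888887/6859 ≈ 275.39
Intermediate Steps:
L(f) = 2*f**3 (L(f) = f**2*(2*f) = 2*f**3)
L((-4 + k)/(-10 - 9)) - 1*(-275) = 2*((-4 - 7)/(-10 - 9))**3 - 1*(-275) = 2*(-11/(-19))**3 + 275 = 2*(-11*(-1/19))**3 + 275 = 2*(11/19)**3 + 275 = 2*(1331/6859) + 275 = 2662/6859 + 275 = 1888887/6859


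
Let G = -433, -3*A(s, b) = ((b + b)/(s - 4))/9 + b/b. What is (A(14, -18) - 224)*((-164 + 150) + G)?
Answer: 501087/5 ≈ 1.0022e+5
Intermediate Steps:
A(s, b) = -⅓ - 2*b/(27*(-4 + s)) (A(s, b) = -(((b + b)/(s - 4))/9 + b/b)/3 = -(((2*b)/(-4 + s))*(⅑) + 1)/3 = -((2*b/(-4 + s))*(⅑) + 1)/3 = -(2*b/(9*(-4 + s)) + 1)/3 = -(1 + 2*b/(9*(-4 + s)))/3 = -⅓ - 2*b/(27*(-4 + s)))
(A(14, -18) - 224)*((-164 + 150) + G) = ((36 - 9*14 - 2*(-18))/(27*(-4 + 14)) - 224)*((-164 + 150) - 433) = ((1/27)*(36 - 126 + 36)/10 - 224)*(-14 - 433) = ((1/27)*(⅒)*(-54) - 224)*(-447) = (-⅕ - 224)*(-447) = -1121/5*(-447) = 501087/5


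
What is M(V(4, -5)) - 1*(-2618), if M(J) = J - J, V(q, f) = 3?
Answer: 2618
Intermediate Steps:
M(J) = 0
M(V(4, -5)) - 1*(-2618) = 0 - 1*(-2618) = 0 + 2618 = 2618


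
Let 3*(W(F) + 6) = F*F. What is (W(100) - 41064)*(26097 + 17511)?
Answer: -1645620560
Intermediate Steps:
W(F) = -6 + F²/3 (W(F) = -6 + (F*F)/3 = -6 + F²/3)
(W(100) - 41064)*(26097 + 17511) = ((-6 + (⅓)*100²) - 41064)*(26097 + 17511) = ((-6 + (⅓)*10000) - 41064)*43608 = ((-6 + 10000/3) - 41064)*43608 = (9982/3 - 41064)*43608 = -113210/3*43608 = -1645620560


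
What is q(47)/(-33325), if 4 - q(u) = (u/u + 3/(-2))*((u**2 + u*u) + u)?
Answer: -4473/66650 ≈ -0.067112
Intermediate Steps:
q(u) = 4 + u**2 + u/2 (q(u) = 4 - (u/u + 3/(-2))*((u**2 + u*u) + u) = 4 - (1 + 3*(-1/2))*((u**2 + u**2) + u) = 4 - (1 - 3/2)*(2*u**2 + u) = 4 - (-1)*(u + 2*u**2)/2 = 4 - (-u**2 - u/2) = 4 + (u**2 + u/2) = 4 + u**2 + u/2)
q(47)/(-33325) = (4 + 47**2 + (1/2)*47)/(-33325) = (4 + 2209 + 47/2)*(-1/33325) = (4473/2)*(-1/33325) = -4473/66650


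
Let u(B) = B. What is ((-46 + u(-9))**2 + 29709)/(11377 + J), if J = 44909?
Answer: 16367/28143 ≈ 0.58157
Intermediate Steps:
((-46 + u(-9))**2 + 29709)/(11377 + J) = ((-46 - 9)**2 + 29709)/(11377 + 44909) = ((-55)**2 + 29709)/56286 = (3025 + 29709)*(1/56286) = 32734*(1/56286) = 16367/28143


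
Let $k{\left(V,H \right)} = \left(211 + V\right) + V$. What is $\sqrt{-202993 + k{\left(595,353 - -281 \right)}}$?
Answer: $2 i \sqrt{50398} \approx 448.99 i$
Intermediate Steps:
$k{\left(V,H \right)} = 211 + 2 V$
$\sqrt{-202993 + k{\left(595,353 - -281 \right)}} = \sqrt{-202993 + \left(211 + 2 \cdot 595\right)} = \sqrt{-202993 + \left(211 + 1190\right)} = \sqrt{-202993 + 1401} = \sqrt{-201592} = 2 i \sqrt{50398}$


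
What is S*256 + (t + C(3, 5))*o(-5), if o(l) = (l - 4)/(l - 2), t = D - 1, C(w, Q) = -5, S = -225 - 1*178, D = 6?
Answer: -103168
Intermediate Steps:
S = -403 (S = -225 - 178 = -403)
t = 5 (t = 6 - 1 = 5)
o(l) = (-4 + l)/(-2 + l)
S*256 + (t + C(3, 5))*o(-5) = -403*256 + (5 - 5)*((-4 - 5)/(-2 - 5)) = -103168 + 0*(-9/(-7)) = -103168 + 0*(-1/7*(-9)) = -103168 + 0*(9/7) = -103168 + 0 = -103168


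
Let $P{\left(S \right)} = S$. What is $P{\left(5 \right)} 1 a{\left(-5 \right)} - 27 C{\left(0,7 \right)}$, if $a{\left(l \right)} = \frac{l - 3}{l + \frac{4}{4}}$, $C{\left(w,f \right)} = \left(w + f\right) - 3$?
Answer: $-98$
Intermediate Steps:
$C{\left(w,f \right)} = -3 + f + w$ ($C{\left(w,f \right)} = \left(f + w\right) - 3 = -3 + f + w$)
$a{\left(l \right)} = \frac{-3 + l}{1 + l}$ ($a{\left(l \right)} = \frac{-3 + l}{l + 4 \cdot \frac{1}{4}} = \frac{-3 + l}{l + 1} = \frac{-3 + l}{1 + l}$)
$P{\left(5 \right)} 1 a{\left(-5 \right)} - 27 C{\left(0,7 \right)} = 5 \cdot 1 \frac{-3 - 5}{1 - 5} - 27 \left(-3 + 7 + 0\right) = 5 \cdot 1 \frac{1}{-4} \left(-8\right) - 108 = 5 \cdot 1 \left(\left(- \frac{1}{4}\right) \left(-8\right)\right) - 108 = 5 \cdot 1 \cdot 2 - 108 = 5 \cdot 2 - 108 = 10 - 108 = -98$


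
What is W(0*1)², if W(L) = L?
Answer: 0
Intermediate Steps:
W(0*1)² = (0*1)² = 0² = 0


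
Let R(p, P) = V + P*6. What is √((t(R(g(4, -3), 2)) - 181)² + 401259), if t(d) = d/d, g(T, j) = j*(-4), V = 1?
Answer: √433659 ≈ 658.53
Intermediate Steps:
g(T, j) = -4*j
R(p, P) = 1 + 6*P (R(p, P) = 1 + P*6 = 1 + 6*P)
t(d) = 1
√((t(R(g(4, -3), 2)) - 181)² + 401259) = √((1 - 181)² + 401259) = √((-180)² + 401259) = √(32400 + 401259) = √433659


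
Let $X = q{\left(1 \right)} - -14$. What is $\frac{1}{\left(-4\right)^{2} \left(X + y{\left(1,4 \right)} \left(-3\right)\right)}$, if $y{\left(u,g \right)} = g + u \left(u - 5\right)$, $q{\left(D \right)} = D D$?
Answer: $\frac{1}{240} \approx 0.0041667$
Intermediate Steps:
$q{\left(D \right)} = D^{2}$
$X = 15$ ($X = 1^{2} - -14 = 1 + 14 = 15$)
$y{\left(u,g \right)} = g + u \left(-5 + u\right)$
$\frac{1}{\left(-4\right)^{2} \left(X + y{\left(1,4 \right)} \left(-3\right)\right)} = \frac{1}{\left(-4\right)^{2} \left(15 + \left(4 + 1^{2} - 5\right) \left(-3\right)\right)} = \frac{1}{16 \left(15 + \left(4 + 1 - 5\right) \left(-3\right)\right)} = \frac{1}{16 \left(15 + 0 \left(-3\right)\right)} = \frac{1}{16 \left(15 + 0\right)} = \frac{1}{16 \cdot 15} = \frac{1}{240}$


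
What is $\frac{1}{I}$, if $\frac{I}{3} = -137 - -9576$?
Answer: $\frac{1}{28317} \approx 3.5314 \cdot 10^{-5}$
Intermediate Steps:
$I = 28317$ ($I = 3 \left(-137 - -9576\right) = 3 \left(-137 + 9576\right) = 3 \cdot 9439 = 28317$)
$\frac{1}{I} = \frac{1}{28317}$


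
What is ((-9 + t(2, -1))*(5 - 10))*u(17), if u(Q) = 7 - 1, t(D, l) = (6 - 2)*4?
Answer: -210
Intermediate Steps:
t(D, l) = 16 (t(D, l) = 4*4 = 16)
u(Q) = 6
((-9 + t(2, -1))*(5 - 10))*u(17) = ((-9 + 16)*(5 - 10))*6 = (7*(-5))*6 = -35*6 = -210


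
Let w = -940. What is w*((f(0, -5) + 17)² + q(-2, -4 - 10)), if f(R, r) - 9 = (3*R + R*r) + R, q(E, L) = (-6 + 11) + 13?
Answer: -652360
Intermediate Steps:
q(E, L) = 18 (q(E, L) = 5 + 13 = 18)
f(R, r) = 9 + 4*R + R*r (f(R, r) = 9 + ((3*R + R*r) + R) = 9 + (4*R + R*r) = 9 + 4*R + R*r)
w*((f(0, -5) + 17)² + q(-2, -4 - 10)) = -940*(((9 + 4*0 + 0*(-5)) + 17)² + 18) = -940*(((9 + 0 + 0) + 17)² + 18) = -940*((9 + 17)² + 18) = -940*(26² + 18) = -940*(676 + 18) = -940*694 = -652360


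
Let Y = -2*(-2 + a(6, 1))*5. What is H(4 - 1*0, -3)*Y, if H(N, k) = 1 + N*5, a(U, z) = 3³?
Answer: -5250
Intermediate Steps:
a(U, z) = 27
Y = -250 (Y = -2*(-2 + 27)*5 = -2*25*5 = -50*5 = -250)
H(N, k) = 1 + 5*N
H(4 - 1*0, -3)*Y = (1 + 5*(4 - 1*0))*(-250) = (1 + 5*(4 + 0))*(-250) = (1 + 5*4)*(-250) = (1 + 20)*(-250) = 21*(-250) = -5250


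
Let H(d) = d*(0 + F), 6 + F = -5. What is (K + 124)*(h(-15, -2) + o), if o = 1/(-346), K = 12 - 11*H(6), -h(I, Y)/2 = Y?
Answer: 596073/173 ≈ 3445.5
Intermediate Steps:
F = -11 (F = -6 - 5 = -11)
h(I, Y) = -2*Y
H(d) = -11*d (H(d) = d*(0 - 11) = d*(-11) = -11*d)
K = 738 (K = 12 - (-121)*6 = 12 - 11*(-66) = 12 + 726 = 738)
o = -1/346 ≈ -0.0028902
(K + 124)*(h(-15, -2) + o) = (738 + 124)*(-2*(-2) - 1/346) = 862*(4 - 1/346) = 862*(1383/346) = 596073/173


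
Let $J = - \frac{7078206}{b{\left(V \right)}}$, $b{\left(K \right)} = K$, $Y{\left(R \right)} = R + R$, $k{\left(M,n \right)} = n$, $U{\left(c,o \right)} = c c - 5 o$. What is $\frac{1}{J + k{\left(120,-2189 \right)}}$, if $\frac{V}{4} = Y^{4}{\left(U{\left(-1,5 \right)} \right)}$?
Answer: $- \frac{3538944}{7747928117} \approx -0.00045676$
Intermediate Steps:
$U{\left(c,o \right)} = c^{2} - 5 o$
$Y{\left(R \right)} = 2 R$
$V = 21233664$ ($V = 4 \left(2 \left(\left(-1\right)^{2} - 25\right)\right)^{4} = 4 \left(2 \left(1 - 25\right)\right)^{4} = 4 \left(2 \left(-24\right)\right)^{4} = 4 \left(-48\right)^{4} = 4 \cdot 5308416 = 21233664$)
$J = - \frac{1179701}{3538944}$ ($J = - \frac{7078206}{21233664} = \left(-7078206\right) \frac{1}{21233664} = - \frac{1179701}{3538944} \approx -0.33335$)
$\frac{1}{J + k{\left(120,-2189 \right)}} = \frac{1}{- \frac{1179701}{3538944} - 2189} = \frac{1}{- \frac{7747928117}{3538944}} = - \frac{3538944}{7747928117}$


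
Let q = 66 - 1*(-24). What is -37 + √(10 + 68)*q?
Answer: -37 + 90*√78 ≈ 757.86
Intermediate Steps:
q = 90 (q = 66 + 24 = 90)
-37 + √(10 + 68)*q = -37 + √(10 + 68)*90 = -37 + √78*90 = -37 + 90*√78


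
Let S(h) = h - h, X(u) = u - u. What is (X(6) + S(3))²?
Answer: 0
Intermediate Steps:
X(u) = 0
S(h) = 0
(X(6) + S(3))² = (0 + 0)² = 0² = 0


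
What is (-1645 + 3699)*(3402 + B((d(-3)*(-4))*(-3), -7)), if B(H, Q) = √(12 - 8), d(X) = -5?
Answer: 6991816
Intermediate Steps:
B(H, Q) = 2 (B(H, Q) = √4 = 2)
(-1645 + 3699)*(3402 + B((d(-3)*(-4))*(-3), -7)) = (-1645 + 3699)*(3402 + 2) = 2054*3404 = 6991816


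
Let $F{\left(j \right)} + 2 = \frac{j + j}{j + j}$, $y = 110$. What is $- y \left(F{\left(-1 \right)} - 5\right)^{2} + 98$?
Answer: $-3862$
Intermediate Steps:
$F{\left(j \right)} = -1$ ($F{\left(j \right)} = -2 + \frac{j + j}{j + j} = -2 + \frac{2 j}{2 j} = -2 + 2 j \frac{1}{2 j} = -2 + 1 = -1$)
$- y \left(F{\left(-1 \right)} - 5\right)^{2} + 98 = \left(-1\right) 110 \left(-1 - 5\right)^{2} + 98 = - 110 \left(-6\right)^{2} + 98 = \left(-110\right) 36 + 98 = -3960 + 98 = -3862$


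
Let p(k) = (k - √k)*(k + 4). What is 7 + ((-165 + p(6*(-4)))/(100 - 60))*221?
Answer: 13979/8 + 221*I*√6 ≈ 1747.4 + 541.34*I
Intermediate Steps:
p(k) = (4 + k)*(k - √k) (p(k) = (k - √k)*(4 + k) = (4 + k)*(k - √k))
7 + ((-165 + p(6*(-4)))/(100 - 60))*221 = 7 + ((-165 + ((6*(-4))² - (6*(-4))^(3/2) - 4*2*I*√6 + 4*(6*(-4))))/(100 - 60))*221 = 7 + ((-165 + ((-24)² - (-24)^(3/2) - 8*I*√6 + 4*(-24)))/40)*221 = 7 + ((-165 + (576 - (-48)*I*√6 - 8*I*√6 - 96))*(1/40))*221 = 7 + ((-165 + (576 + 48*I*√6 - 8*I*√6 - 96))*(1/40))*221 = 7 + ((-165 + (480 + 40*I*√6))*(1/40))*221 = 7 + ((315 + 40*I*√6)*(1/40))*221 = 7 + (63/8 + I*√6)*221 = 7 + (13923/8 + 221*I*√6) = 13979/8 + 221*I*√6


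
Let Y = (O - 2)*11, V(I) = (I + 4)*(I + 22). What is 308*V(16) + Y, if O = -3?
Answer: 234025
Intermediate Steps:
V(I) = (4 + I)*(22 + I)
Y = -55 (Y = (-3 - 2)*11 = -5*11 = -55)
308*V(16) + Y = 308*(88 + 16² + 26*16) - 55 = 308*(88 + 256 + 416) - 55 = 308*760 - 55 = 234080 - 55 = 234025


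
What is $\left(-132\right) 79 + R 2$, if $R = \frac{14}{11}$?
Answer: $- \frac{114680}{11} \approx -10425.0$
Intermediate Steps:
$R = \frac{14}{11}$ ($R = 14 \cdot \frac{1}{11} = \frac{14}{11} \approx 1.2727$)
$\left(-132\right) 79 + R 2 = \left(-132\right) 79 + \frac{14}{11} \cdot 2 = -10428 + \frac{28}{11} = - \frac{114680}{11}$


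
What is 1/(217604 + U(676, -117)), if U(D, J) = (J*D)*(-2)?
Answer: 1/375788 ≈ 2.6611e-6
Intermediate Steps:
U(D, J) = -2*D*J (U(D, J) = (D*J)*(-2) = -2*D*J)
1/(217604 + U(676, -117)) = 1/(217604 - 2*676*(-117)) = 1/(217604 + 158184) = 1/375788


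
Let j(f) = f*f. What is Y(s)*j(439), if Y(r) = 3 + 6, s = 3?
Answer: 1734489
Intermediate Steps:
Y(r) = 9
j(f) = f²
Y(s)*j(439) = 9*439² = 9*192721 = 1734489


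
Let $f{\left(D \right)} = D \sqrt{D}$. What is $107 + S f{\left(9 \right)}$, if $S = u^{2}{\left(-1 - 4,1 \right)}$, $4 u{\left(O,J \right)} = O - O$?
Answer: $107$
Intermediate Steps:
$f{\left(D \right)} = D^{\frac{3}{2}}$
$u{\left(O,J \right)} = 0$ ($u{\left(O,J \right)} = \frac{O - O}{4} = \frac{1}{4} \cdot 0 = 0$)
$S = 0$ ($S = 0^{2} = 0$)
$107 + S f{\left(9 \right)} = 107 + 0 \cdot 9^{\frac{3}{2}} = 107 + 0 \cdot 27 = 107 + 0 = 107$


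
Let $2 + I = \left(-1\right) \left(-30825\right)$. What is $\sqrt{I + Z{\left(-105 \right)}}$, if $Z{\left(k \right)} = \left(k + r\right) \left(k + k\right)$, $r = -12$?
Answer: $\sqrt{55393} \approx 235.36$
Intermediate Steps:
$I = 30823$ ($I = -2 - -30825 = -2 + 30825 = 30823$)
$Z{\left(k \right)} = 2 k \left(-12 + k\right)$ ($Z{\left(k \right)} = \left(k - 12\right) \left(k + k\right) = \left(-12 + k\right) 2 k = 2 k \left(-12 + k\right)$)
$\sqrt{I + Z{\left(-105 \right)}} = \sqrt{30823 + 2 \left(-105\right) \left(-12 - 105\right)} = \sqrt{30823 + 2 \left(-105\right) \left(-117\right)} = \sqrt{30823 + 24570} = \sqrt{55393}$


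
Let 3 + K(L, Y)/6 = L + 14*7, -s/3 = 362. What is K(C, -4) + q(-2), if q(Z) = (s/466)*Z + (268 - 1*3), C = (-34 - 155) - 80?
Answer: -180421/233 ≈ -774.34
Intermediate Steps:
s = -1086 (s = -3*362 = -1086)
C = -269 (C = -189 - 80 = -269)
q(Z) = 265 - 543*Z/233 (q(Z) = (-1086/466)*Z + (268 - 1*3) = (-1086*1/466)*Z + (268 - 3) = -543*Z/233 + 265 = 265 - 543*Z/233)
K(L, Y) = 570 + 6*L (K(L, Y) = -18 + 6*(L + 14*7) = -18 + 6*(L + 98) = -18 + 6*(98 + L) = -18 + (588 + 6*L) = 570 + 6*L)
K(C, -4) + q(-2) = (570 + 6*(-269)) + (265 - 543/233*(-2)) = (570 - 1614) + (265 + 1086/233) = -1044 + 62831/233 = -180421/233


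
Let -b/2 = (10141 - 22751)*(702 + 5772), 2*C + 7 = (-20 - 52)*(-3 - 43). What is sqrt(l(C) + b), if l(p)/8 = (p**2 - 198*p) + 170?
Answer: sqrt(182504130) ≈ 13509.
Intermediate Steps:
C = 3305/2 (C = -7/2 + ((-20 - 52)*(-3 - 43))/2 = -7/2 + (-72*(-46))/2 = -7/2 + (1/2)*3312 = -7/2 + 1656 = 3305/2 ≈ 1652.5)
l(p) = 1360 - 1584*p + 8*p**2 (l(p) = 8*((p**2 - 198*p) + 170) = 8*(170 + p**2 - 198*p) = 1360 - 1584*p + 8*p**2)
b = 163274280 (b = -2*(10141 - 22751)*(702 + 5772) = -(-25220)*6474 = -2*(-81637140) = 163274280)
sqrt(l(C) + b) = sqrt((1360 - 1584*3305/2 + 8*(3305/2)**2) + 163274280) = sqrt((1360 - 2617560 + 8*(10923025/4)) + 163274280) = sqrt((1360 - 2617560 + 21846050) + 163274280) = sqrt(19229850 + 163274280) = sqrt(182504130)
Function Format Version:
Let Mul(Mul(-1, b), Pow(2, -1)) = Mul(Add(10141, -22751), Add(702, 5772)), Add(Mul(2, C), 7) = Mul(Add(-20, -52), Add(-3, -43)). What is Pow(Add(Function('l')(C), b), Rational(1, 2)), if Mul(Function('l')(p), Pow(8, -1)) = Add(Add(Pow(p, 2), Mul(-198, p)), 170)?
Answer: Pow(182504130, Rational(1, 2)) ≈ 13509.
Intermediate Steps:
C = Rational(3305, 2) (C = Add(Rational(-7, 2), Mul(Rational(1, 2), Mul(Add(-20, -52), Add(-3, -43)))) = Add(Rational(-7, 2), Mul(Rational(1, 2), Mul(-72, -46))) = Add(Rational(-7, 2), Mul(Rational(1, 2), 3312)) = Add(Rational(-7, 2), 1656) = Rational(3305, 2) ≈ 1652.5)
Function('l')(p) = Add(1360, Mul(-1584, p), Mul(8, Pow(p, 2))) (Function('l')(p) = Mul(8, Add(Add(Pow(p, 2), Mul(-198, p)), 170)) = Mul(8, Add(170, Pow(p, 2), Mul(-198, p))) = Add(1360, Mul(-1584, p), Mul(8, Pow(p, 2))))
b = 163274280 (b = Mul(-2, Mul(Add(10141, -22751), Add(702, 5772))) = Mul(-2, Mul(-12610, 6474)) = Mul(-2, -81637140) = 163274280)
Pow(Add(Function('l')(C), b), Rational(1, 2)) = Pow(Add(Add(1360, Mul(-1584, Rational(3305, 2)), Mul(8, Pow(Rational(3305, 2), 2))), 163274280), Rational(1, 2)) = Pow(Add(Add(1360, -2617560, Mul(8, Rational(10923025, 4))), 163274280), Rational(1, 2)) = Pow(Add(Add(1360, -2617560, 21846050), 163274280), Rational(1, 2)) = Pow(Add(19229850, 163274280), Rational(1, 2)) = Pow(182504130, Rational(1, 2))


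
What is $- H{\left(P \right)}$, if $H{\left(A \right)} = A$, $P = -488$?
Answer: $488$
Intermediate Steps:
$- H{\left(P \right)} = \left(-1\right) \left(-488\right) = 488$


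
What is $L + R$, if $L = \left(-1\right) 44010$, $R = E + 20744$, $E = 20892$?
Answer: $-2374$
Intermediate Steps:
$R = 41636$ ($R = 20892 + 20744 = 41636$)
$L = -44010$
$L + R = -44010 + 41636 = -2374$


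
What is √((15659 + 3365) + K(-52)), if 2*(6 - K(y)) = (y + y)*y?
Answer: 3*√1814 ≈ 127.77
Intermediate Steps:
K(y) = 6 - y² (K(y) = 6 - (y + y)*y/2 = 6 - 2*y*y/2 = 6 - y²)
√((15659 + 3365) + K(-52)) = √((15659 + 3365) + (6 - 1*(-52)²)) = √(19024 + (6 - 1*2704)) = √(19024 + (6 - 2704)) = √(19024 - 2698) = √16326 = 3*√1814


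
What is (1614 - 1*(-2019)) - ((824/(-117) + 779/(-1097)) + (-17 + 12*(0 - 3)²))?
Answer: 455607229/128349 ≈ 3549.8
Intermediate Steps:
(1614 - 1*(-2019)) - ((824/(-117) + 779/(-1097)) + (-17 + 12*(0 - 3)²)) = (1614 + 2019) - ((824*(-1/117) + 779*(-1/1097)) + (-17 + 12*(-3)²)) = 3633 - ((-824/117 - 779/1097) + (-17 + 12*9)) = 3633 - (-995071/128349 + (-17 + 108)) = 3633 - (-995071/128349 + 91) = 3633 - 1*10684688/128349 = 3633 - 10684688/128349 = 455607229/128349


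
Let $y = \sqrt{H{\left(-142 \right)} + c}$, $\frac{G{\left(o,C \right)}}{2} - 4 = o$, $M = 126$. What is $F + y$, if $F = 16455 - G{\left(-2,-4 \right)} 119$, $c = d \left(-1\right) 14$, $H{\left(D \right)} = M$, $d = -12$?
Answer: $15979 + 7 \sqrt{6} \approx 15996.0$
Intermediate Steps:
$G{\left(o,C \right)} = 8 + 2 o$
$H{\left(D \right)} = 126$
$c = 168$ ($c = \left(-12\right) \left(-1\right) 14 = 12 \cdot 14 = 168$)
$F = 15979$ ($F = 16455 - \left(8 + 2 \left(-2\right)\right) 119 = 16455 - \left(8 - 4\right) 119 = 16455 - 4 \cdot 119 = 16455 - 476 = 15979$)
$y = 7 \sqrt{6}$ ($y = \sqrt{126 + 168} = \sqrt{294} = 7 \sqrt{6} \approx 17.146$)
$F + y = 15979 + 7 \sqrt{6}$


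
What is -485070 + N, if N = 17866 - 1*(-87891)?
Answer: -379313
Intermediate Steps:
N = 105757 (N = 17866 + 87891 = 105757)
-485070 + N = -485070 + 105757 = -379313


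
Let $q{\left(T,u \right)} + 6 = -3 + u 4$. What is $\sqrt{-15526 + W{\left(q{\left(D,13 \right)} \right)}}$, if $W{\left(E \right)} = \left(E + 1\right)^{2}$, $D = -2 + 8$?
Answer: $3 i \sqrt{1510} \approx 116.58 i$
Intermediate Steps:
$D = 6$
$q{\left(T,u \right)} = -9 + 4 u$ ($q{\left(T,u \right)} = -6 + \left(-3 + u 4\right) = -6 + \left(-3 + 4 u\right) = -9 + 4 u$)
$W{\left(E \right)} = \left(1 + E\right)^{2}$
$\sqrt{-15526 + W{\left(q{\left(D,13 \right)} \right)}} = \sqrt{-15526 + \left(1 + \left(-9 + 4 \cdot 13\right)\right)^{2}} = \sqrt{-15526 + \left(1 + \left(-9 + 52\right)\right)^{2}} = \sqrt{-15526 + \left(1 + 43\right)^{2}} = \sqrt{-15526 + 44^{2}} = \sqrt{-15526 + 1936} = \sqrt{-13590} = 3 i \sqrt{1510}$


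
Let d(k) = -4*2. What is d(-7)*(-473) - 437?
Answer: 3347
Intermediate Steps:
d(k) = -8
d(-7)*(-473) - 437 = -8*(-473) - 437 = 3784 - 437 = 3347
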